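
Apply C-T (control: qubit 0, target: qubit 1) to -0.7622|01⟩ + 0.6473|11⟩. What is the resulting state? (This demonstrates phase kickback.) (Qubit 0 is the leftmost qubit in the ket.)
-0.7622|01⟩ + (0.4577 + 0.4577i)|11⟩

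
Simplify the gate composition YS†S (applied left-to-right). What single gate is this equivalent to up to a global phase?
Y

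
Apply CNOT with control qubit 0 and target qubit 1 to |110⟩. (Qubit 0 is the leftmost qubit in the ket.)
|100⟩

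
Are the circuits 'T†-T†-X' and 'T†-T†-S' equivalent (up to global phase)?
No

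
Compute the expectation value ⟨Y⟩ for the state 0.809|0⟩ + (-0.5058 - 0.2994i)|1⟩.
-0.4844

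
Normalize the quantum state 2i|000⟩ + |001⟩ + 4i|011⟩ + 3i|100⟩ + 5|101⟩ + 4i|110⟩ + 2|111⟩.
0.2309i|000⟩ + 0.1155|001⟩ + 0.4619i|011⟩ + 0.3464i|100⟩ + 1/√3|101⟩ + 0.4619i|110⟩ + 0.2309|111⟩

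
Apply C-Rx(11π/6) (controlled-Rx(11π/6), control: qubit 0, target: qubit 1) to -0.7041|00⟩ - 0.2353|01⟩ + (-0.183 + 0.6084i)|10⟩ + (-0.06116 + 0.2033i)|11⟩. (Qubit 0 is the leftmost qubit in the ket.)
-0.7041|00⟩ - 0.2353|01⟩ + (0.2294 - 0.5718i)|10⟩ + (0.2165 - 0.149i)|11⟩

C-Rx(11π/6) leaves the control-|0⟩ kets |00⟩, |01⟩ unchanged and applies Rx(11π/6) to qubit 1 on the control-|1⟩ pair (|10⟩, |11⟩).
Rx(11π/6) = [[cos(θ/2), −i·sin(θ/2)], [−i·sin(θ/2), cos(θ/2)]]; θ = 11π/6, cos(θ/2) ≈ -0.965926, sin(θ/2) ≈ 0.258819.
With a = amp(|10⟩) = (-0.183 + 0.6084i) and b = amp(|11⟩) = (-0.06116 + 0.2033i):
new amp(|10⟩) = (-0.965926)·a + (-0.258819i)·b = (0.2294 - 0.5718i)
new amp(|11⟩) = (-0.258819i)·a + (-0.965926)·b = (0.2165 - 0.149i)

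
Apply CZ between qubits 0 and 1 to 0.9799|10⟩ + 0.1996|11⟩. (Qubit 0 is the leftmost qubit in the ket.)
0.9799|10⟩ - 0.1996|11⟩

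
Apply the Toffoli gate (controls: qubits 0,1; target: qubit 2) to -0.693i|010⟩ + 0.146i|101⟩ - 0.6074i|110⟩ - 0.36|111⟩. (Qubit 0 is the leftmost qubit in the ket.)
-0.693i|010⟩ + 0.146i|101⟩ - 0.36|110⟩ - 0.6074i|111⟩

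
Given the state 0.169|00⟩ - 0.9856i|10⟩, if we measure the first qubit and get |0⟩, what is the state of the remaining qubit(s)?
|0⟩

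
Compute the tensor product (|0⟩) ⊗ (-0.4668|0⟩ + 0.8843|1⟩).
-0.4668|00⟩ + 0.8843|01⟩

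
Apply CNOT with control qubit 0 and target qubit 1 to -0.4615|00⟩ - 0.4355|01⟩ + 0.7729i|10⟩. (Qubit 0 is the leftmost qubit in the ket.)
-0.4615|00⟩ - 0.4355|01⟩ + 0.7729i|11⟩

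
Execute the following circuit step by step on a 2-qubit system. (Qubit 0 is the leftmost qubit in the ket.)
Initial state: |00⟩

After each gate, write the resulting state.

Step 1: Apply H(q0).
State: 1/√2|00⟩ + 1/√2|10⟩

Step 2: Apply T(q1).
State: 1/√2|00⟩ + 1/√2|10⟩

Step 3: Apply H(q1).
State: 1/2|00⟩ + 1/2|01⟩ + 1/2|10⟩ + 1/2|11⟩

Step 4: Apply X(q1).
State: 1/2|00⟩ + 1/2|01⟩ + 1/2|10⟩ + 1/2|11⟩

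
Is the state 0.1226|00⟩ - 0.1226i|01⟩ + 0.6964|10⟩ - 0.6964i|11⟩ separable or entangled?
Separable

Writing the state as a|00⟩ + b|01⟩ + c|10⟩ + d|11⟩, it is a product state iff ad − bc = 0.
Here (a, b, c, d) = (0.1226, -0.1226i, 0.6964, -0.6964i): ad − bc = (0.1226)(-0.6964i) − (-0.1226i)(0.6964) = 0, so the state is separable.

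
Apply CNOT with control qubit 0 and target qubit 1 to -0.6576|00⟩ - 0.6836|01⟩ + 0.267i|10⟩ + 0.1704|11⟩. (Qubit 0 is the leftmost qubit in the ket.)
-0.6576|00⟩ - 0.6836|01⟩ + 0.1704|10⟩ + 0.267i|11⟩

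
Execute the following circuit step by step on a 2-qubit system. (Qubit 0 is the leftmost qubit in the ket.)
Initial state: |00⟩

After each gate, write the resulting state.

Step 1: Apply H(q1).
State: 1/√2|00⟩ + 1/√2|01⟩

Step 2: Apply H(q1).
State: |00⟩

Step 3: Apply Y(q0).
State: i|10⟩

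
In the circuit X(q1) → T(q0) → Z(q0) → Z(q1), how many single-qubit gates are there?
4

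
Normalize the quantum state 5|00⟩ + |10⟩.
0.9806|00⟩ + 0.1961|10⟩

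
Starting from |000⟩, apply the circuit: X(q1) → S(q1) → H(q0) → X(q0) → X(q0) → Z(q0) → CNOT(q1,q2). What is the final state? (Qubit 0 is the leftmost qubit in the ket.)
(1/√2)i|011⟩ - (1/√2)i|111⟩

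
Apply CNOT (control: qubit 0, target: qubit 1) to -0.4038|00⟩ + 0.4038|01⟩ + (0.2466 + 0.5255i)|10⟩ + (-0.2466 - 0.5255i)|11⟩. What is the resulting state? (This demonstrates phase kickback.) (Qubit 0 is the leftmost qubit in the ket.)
-0.4038|00⟩ + 0.4038|01⟩ + (-0.2466 - 0.5255i)|10⟩ + (0.2466 + 0.5255i)|11⟩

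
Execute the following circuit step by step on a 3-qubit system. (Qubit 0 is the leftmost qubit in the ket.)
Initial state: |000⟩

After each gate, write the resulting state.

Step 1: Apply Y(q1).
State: i|010⟩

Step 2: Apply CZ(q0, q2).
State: i|010⟩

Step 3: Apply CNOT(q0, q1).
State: i|010⟩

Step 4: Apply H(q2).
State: (1/√2)i|010⟩ + (1/√2)i|011⟩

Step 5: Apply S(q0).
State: (1/√2)i|010⟩ + (1/√2)i|011⟩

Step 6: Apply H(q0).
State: (1/2)i|010⟩ + (1/2)i|011⟩ + (1/2)i|110⟩ + (1/2)i|111⟩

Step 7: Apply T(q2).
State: (1/2)i|010⟩ + (-1/√8 + (1/√8)i)|011⟩ + (1/2)i|110⟩ + (-1/√8 + (1/√8)i)|111⟩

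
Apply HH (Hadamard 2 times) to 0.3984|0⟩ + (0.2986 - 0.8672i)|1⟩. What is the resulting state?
0.3984|0⟩ + (0.2986 - 0.8672i)|1⟩

H² = I, so an even number of Hadamards cancels: H^2 = I and the state is unchanged.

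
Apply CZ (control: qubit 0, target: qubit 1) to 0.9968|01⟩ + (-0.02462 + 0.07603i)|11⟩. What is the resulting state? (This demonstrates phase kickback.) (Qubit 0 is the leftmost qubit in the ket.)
0.9968|01⟩ + (0.02462 - 0.07603i)|11⟩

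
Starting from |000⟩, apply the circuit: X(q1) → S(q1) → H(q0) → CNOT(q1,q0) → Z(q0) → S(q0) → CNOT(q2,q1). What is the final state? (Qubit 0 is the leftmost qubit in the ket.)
(1/√2)i|010⟩ + 1/√2|110⟩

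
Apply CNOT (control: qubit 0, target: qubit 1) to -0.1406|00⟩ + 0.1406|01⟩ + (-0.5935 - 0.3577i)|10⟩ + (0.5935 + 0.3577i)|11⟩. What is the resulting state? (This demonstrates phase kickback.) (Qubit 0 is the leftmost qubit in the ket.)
-0.1406|00⟩ + 0.1406|01⟩ + (0.5935 + 0.3577i)|10⟩ + (-0.5935 - 0.3577i)|11⟩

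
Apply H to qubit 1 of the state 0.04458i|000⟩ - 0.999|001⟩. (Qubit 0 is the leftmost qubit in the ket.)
0.03152i|000⟩ - 0.7064|001⟩ + 0.03152i|010⟩ - 0.7064|011⟩

H on qubit 1 mixes each pair of kets that differ only in qubit 1: amplitudes (a, b) of (|…0…⟩, |…1…⟩) become ((a + b)/√2, (a − b)/√2). Kets absent from the input have amplitude 0.
(|000⟩, |010⟩): (a, b) = (0.04458i, 0) → (0.03152i, 0.03152i)
(|001⟩, |011⟩): (a, b) = (-0.999, 0) → (-0.7064, -0.7064)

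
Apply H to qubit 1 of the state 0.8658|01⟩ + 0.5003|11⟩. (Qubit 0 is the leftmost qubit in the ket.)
0.6122|00⟩ - 0.6122|01⟩ + 0.3538|10⟩ - 0.3538|11⟩

H on qubit 1 mixes each pair of kets that differ only in qubit 1: amplitudes (a, b) of (|…0…⟩, |…1…⟩) become ((a + b)/√2, (a − b)/√2). Kets absent from the input have amplitude 0.
(|00⟩, |01⟩): (a, b) = (0, 0.8658) → (0.6122, -0.6122)
(|10⟩, |11⟩): (a, b) = (0, 0.5003) → (0.3538, -0.3538)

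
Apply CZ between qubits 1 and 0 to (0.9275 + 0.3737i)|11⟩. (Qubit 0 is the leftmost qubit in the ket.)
(-0.9275 - 0.3737i)|11⟩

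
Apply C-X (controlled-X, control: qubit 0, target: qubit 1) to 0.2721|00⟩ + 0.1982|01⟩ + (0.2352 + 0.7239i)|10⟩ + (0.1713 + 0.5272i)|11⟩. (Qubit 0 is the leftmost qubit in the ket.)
0.2721|00⟩ + 0.1982|01⟩ + (0.1713 + 0.5272i)|10⟩ + (0.2352 + 0.7239i)|11⟩

C-X leaves the control-|0⟩ kets |00⟩, |01⟩ unchanged and applies X to qubit 1 on the control-|1⟩ pair (|10⟩, |11⟩).
X = [[0, 1], [1, 0]].
With a = amp(|10⟩) = (0.2352 + 0.7239i) and b = amp(|11⟩) = (0.1713 + 0.5272i):
new amp(|10⟩) = (1)·b = (0.1713 + 0.5272i)
new amp(|11⟩) = (1)·a = (0.2352 + 0.7239i)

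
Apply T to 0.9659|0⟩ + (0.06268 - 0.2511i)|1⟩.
0.9659|0⟩ + (0.2219 - 0.1332i)|1⟩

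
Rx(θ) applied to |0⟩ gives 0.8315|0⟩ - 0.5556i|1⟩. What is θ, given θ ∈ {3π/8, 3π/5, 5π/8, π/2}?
3π/8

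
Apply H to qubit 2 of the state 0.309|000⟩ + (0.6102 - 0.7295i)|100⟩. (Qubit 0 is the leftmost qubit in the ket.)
0.2185|000⟩ + 0.2185|001⟩ + (0.4315 - 0.5158i)|100⟩ + (0.4315 - 0.5158i)|101⟩

H on qubit 2 mixes each pair of kets that differ only in qubit 2: amplitudes (a, b) of (|…0…⟩, |…1…⟩) become ((a + b)/√2, (a − b)/√2). Kets absent from the input have amplitude 0.
(|000⟩, |001⟩): (a, b) = (0.309, 0) → (0.2185, 0.2185)
(|100⟩, |101⟩): (a, b) = ((0.6102 - 0.7295i), 0) → ((0.4315 - 0.5158i), (0.4315 - 0.5158i))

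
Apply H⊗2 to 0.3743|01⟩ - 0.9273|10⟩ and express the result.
-0.2765|00⟩ - 0.6508|01⟩ + 0.6508|10⟩ + 0.2765|11⟩

H⊗2 gives amp(|y⟩) = (1/2) Σ_x (−1)^(x·y) amp(|x⟩), where x·y is the number of positions in which both x and y have a 1.
|00⟩: (0.3743 - 0.9273)/2 = -0.2765
|01⟩: (-0.3743 - 0.9273)/2 = -0.6508
|10⟩: (0.3743 + 0.9273)/2 = 0.6508
|11⟩: (-0.3743 + 0.9273)/2 = 0.2765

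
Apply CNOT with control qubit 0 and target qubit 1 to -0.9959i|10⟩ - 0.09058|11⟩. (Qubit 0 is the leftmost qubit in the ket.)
-0.09058|10⟩ - 0.9959i|11⟩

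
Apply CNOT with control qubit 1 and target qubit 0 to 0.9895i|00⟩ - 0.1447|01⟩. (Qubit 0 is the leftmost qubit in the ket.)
0.9895i|00⟩ - 0.1447|11⟩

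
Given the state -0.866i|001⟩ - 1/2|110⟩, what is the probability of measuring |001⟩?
0.75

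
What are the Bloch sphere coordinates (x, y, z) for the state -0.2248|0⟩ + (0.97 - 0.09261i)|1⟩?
(-0.4361, 0.04164, -0.8989)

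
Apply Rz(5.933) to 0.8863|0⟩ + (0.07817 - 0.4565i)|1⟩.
(-0.8727 - 0.1544i)|0⟩ + (0.002547 + 0.4631i)|1⟩

Rz(5.933) = [[e^(−iθ/2), 0], [0, e^(iθ/2)]] with e^(±iθ/2) = cos(θ/2) ± i·sin(θ/2); θ = 5.933, cos(θ/2) ≈ -0.98471, sin(θ/2) ≈ 0.174199.
With a = amp(|0⟩) = 0.8863 and b = amp(|1⟩) = (0.07817 - 0.4565i):
new amp(|0⟩) = (-0.98471 - 0.174199i)·a = (-0.8727 - 0.1544i)
new amp(|1⟩) = (-0.98471 + 0.174199i)·b = (0.002547 + 0.4631i)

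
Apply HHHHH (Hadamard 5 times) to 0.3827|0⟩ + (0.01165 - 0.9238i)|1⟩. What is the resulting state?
(0.2788 - 0.6532i)|0⟩ + (0.2624 + 0.6532i)|1⟩

H² = I, so H^5 = H: a single Hadamard. With (a, b) = (0.3827, (0.01165 - 0.9238i)), H gives ((a + b)/√2, (a − b)/√2) = ((0.2788 - 0.6532i), (0.2624 + 0.6532i)).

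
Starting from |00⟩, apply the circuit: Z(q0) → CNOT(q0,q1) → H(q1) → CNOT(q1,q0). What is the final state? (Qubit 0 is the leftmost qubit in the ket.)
1/√2|00⟩ + 1/√2|11⟩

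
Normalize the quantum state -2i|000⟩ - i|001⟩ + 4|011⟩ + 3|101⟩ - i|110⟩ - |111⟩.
-(1/√8)i|000⟩ - 0.1768i|001⟩ + 1/√2|011⟩ + 0.5303|101⟩ - 0.1768i|110⟩ - 0.1768|111⟩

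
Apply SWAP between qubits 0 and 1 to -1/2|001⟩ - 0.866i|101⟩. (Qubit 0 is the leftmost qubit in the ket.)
-1/2|001⟩ - 0.866i|011⟩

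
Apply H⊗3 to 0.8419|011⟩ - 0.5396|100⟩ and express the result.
0.1069|000⟩ - 0.4884|001⟩ - 0.4884|010⟩ + 0.1069|011⟩ + 0.4884|100⟩ - 0.1069|101⟩ - 0.1069|110⟩ + 0.4884|111⟩

H⊗3 gives amp(|y⟩) = (1/2√2) Σ_x (−1)^(x·y) amp(|x⟩), where x·y is the number of positions in which both x and y have a 1.
|000⟩: (0.8419 - 0.5396)/(2√2) = 0.1069
|001⟩: (-0.8419 - 0.5396)/(2√2) = -0.4884
|010⟩: (-0.8419 - 0.5396)/(2√2) = -0.4884
|011⟩: (0.8419 - 0.5396)/(2√2) = 0.1069
|100⟩: (0.8419 + 0.5396)/(2√2) = 0.4884
|101⟩: (-0.8419 + 0.5396)/(2√2) = -0.1069
|110⟩: (-0.8419 + 0.5396)/(2√2) = -0.1069
|111⟩: (0.8419 + 0.5396)/(2√2) = 0.4884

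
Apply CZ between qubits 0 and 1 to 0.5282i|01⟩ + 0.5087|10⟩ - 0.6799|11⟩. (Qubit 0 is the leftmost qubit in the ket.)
0.5282i|01⟩ + 0.5087|10⟩ + 0.6799|11⟩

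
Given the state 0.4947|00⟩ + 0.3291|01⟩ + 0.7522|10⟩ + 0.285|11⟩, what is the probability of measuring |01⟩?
0.1083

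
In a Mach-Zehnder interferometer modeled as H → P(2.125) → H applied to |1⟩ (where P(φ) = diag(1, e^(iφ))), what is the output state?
(0.7631 - 0.4252i)|0⟩ + (0.2369 + 0.4252i)|1⟩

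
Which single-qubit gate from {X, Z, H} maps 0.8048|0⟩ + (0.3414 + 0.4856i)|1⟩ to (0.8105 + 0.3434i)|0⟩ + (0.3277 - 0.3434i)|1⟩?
H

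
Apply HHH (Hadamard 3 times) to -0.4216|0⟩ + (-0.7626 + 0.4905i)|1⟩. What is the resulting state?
(-0.8374 + 0.3468i)|0⟩ + (0.2411 - 0.3468i)|1⟩

H² = I, so H^3 = H: a single Hadamard. With (a, b) = (-0.4216, (-0.7626 + 0.4905i)), H gives ((a + b)/√2, (a − b)/√2) = ((-0.8374 + 0.3468i), (0.2411 - 0.3468i)).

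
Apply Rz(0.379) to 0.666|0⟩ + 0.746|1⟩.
(0.6541 - 0.1255i)|0⟩ + (0.7326 + 0.1405i)|1⟩

Rz(0.379) = [[e^(−iθ/2), 0], [0, e^(iθ/2)]] with e^(±iθ/2) = cos(θ/2) ± i·sin(θ/2); θ = 0.379, cos(θ/2) ≈ 0.982099, sin(θ/2) ≈ 0.188368.
With a = amp(|0⟩) = 0.666 and b = amp(|1⟩) = 0.746:
new amp(|0⟩) = (0.982099 - 0.188368i)·a = (0.6541 - 0.1255i)
new amp(|1⟩) = (0.982099 + 0.188368i)·b = (0.7326 + 0.1405i)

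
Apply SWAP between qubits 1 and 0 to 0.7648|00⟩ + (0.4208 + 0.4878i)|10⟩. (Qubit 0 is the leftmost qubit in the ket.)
0.7648|00⟩ + (0.4208 + 0.4878i)|01⟩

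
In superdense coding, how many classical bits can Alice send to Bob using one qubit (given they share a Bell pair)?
2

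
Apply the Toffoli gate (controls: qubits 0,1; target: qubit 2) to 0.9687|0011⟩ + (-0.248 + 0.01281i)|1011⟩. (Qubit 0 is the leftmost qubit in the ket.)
0.9687|0011⟩ + (-0.248 + 0.01281i)|1011⟩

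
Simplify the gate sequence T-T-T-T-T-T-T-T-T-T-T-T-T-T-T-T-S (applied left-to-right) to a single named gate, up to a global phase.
S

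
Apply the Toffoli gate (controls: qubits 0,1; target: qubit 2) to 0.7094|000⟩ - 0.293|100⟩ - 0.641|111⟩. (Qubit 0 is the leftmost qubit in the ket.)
0.7094|000⟩ - 0.293|100⟩ - 0.641|110⟩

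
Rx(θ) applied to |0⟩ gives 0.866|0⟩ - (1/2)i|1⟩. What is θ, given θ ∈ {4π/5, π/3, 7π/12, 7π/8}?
π/3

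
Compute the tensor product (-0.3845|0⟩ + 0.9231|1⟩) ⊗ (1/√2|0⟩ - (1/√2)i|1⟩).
-0.2719|00⟩ + 0.2719i|01⟩ + 0.6527|10⟩ - 0.6527i|11⟩

amp(|b₁b₂…⟩) = product of the factor amplitudes for bits b₁, b₂, …; only kets whose every factor amplitude is nonzero survive.
|00⟩: (-0.3845)(1/√2) = -0.2719
|01⟩: (-0.3845)(-(1/√2)i) = 0.2719i
|10⟩: (0.9231)(1/√2) = 0.6527
|11⟩: (0.9231)(-(1/√2)i) = -0.6527i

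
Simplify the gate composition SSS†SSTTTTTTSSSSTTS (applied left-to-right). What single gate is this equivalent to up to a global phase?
I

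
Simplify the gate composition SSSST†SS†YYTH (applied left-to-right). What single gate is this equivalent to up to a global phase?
H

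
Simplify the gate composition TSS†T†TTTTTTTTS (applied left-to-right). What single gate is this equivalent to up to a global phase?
S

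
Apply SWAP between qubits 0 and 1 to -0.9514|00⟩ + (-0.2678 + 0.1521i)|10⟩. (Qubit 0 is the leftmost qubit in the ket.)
-0.9514|00⟩ + (-0.2678 + 0.1521i)|01⟩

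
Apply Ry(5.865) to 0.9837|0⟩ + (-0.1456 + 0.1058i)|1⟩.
(-0.9321 - 0.02196i)|0⟩ + (0.3466 - 0.1035i)|1⟩

Ry(5.865) = [[cos(θ/2), −sin(θ/2)], [sin(θ/2), cos(θ/2)]]; θ = 5.865, cos(θ/2) ≈ -0.97822, sin(θ/2) ≈ 0.207572.
With a = amp(|0⟩) = 0.9837 and b = amp(|1⟩) = (-0.1456 + 0.1058i):
new amp(|0⟩) = (-0.97822)·a + (-0.207572)·b = (-0.9321 - 0.02196i)
new amp(|1⟩) = (0.207572)·a + (-0.97822)·b = (0.3466 - 0.1035i)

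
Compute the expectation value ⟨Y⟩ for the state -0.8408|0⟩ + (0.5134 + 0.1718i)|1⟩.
-0.2889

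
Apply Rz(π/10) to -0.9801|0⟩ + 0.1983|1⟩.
(-0.968 + 0.1533i)|0⟩ + (0.1959 + 0.03102i)|1⟩

Rz(π/10) = [[e^(−iθ/2), 0], [0, e^(iθ/2)]] with e^(±iθ/2) = cos(θ/2) ± i·sin(θ/2); θ = π/10, cos(θ/2) ≈ 0.987688, sin(θ/2) ≈ 0.156434.
With a = amp(|0⟩) = -0.9801 and b = amp(|1⟩) = 0.1983:
new amp(|0⟩) = (0.987688 - 0.156434i)·a = (-0.968 + 0.1533i)
new amp(|1⟩) = (0.987688 + 0.156434i)·b = (0.1959 + 0.03102i)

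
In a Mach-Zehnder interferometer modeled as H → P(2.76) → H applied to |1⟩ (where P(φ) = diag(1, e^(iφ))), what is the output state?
(0.964 - 0.1862i)|0⟩ + (0.03596 + 0.1862i)|1⟩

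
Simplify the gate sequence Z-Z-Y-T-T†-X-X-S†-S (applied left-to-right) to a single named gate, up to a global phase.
Y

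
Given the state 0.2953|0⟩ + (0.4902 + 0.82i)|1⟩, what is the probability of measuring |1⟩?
0.9127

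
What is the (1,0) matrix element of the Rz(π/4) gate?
0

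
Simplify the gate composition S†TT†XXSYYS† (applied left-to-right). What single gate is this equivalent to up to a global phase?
S†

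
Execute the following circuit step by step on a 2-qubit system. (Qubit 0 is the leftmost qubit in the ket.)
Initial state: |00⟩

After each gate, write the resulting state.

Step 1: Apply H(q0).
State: 1/√2|00⟩ + 1/√2|10⟩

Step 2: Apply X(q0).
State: 1/√2|00⟩ + 1/√2|10⟩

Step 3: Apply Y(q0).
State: -(1/√2)i|00⟩ + (1/√2)i|10⟩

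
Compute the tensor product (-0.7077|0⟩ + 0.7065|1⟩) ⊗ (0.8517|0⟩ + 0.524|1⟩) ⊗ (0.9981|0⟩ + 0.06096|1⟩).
-0.6016|000⟩ - 0.03674|001⟩ - 0.3701|010⟩ - 0.02261|011⟩ + 0.6006|100⟩ + 0.03668|101⟩ + 0.3695|110⟩ + 0.02257|111⟩

amp(|b₁b₂…⟩) = product of the factor amplitudes for bits b₁, b₂, …; only kets whose every factor amplitude is nonzero survive.
|000⟩: (-0.7077)(0.8517)(0.9981) = -0.6016
|001⟩: (-0.7077)(0.8517)(0.06096) = -0.03674
|010⟩: (-0.7077)(0.524)(0.9981) = -0.3701
|011⟩: (-0.7077)(0.524)(0.06096) = -0.02261
|100⟩: (0.7065)(0.8517)(0.9981) = 0.6006
|101⟩: (0.7065)(0.8517)(0.06096) = 0.03668
|110⟩: (0.7065)(0.524)(0.9981) = 0.3695
|111⟩: (0.7065)(0.524)(0.06096) = 0.02257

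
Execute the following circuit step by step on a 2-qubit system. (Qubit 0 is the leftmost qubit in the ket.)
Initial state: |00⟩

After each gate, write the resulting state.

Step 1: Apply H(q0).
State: 1/√2|00⟩ + 1/√2|10⟩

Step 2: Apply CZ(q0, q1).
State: 1/√2|00⟩ + 1/√2|10⟩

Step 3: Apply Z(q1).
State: 1/√2|00⟩ + 1/√2|10⟩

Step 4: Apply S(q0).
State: 1/√2|00⟩ + (1/√2)i|10⟩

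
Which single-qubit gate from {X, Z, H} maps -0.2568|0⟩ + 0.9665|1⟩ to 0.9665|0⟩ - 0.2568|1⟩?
X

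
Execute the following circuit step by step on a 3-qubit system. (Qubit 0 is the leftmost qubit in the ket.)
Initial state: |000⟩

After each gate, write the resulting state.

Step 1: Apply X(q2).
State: |001⟩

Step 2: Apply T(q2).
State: (1/√2 + (1/√2)i)|001⟩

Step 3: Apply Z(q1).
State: (1/√2 + (1/√2)i)|001⟩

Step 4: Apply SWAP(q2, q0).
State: (1/√2 + (1/√2)i)|100⟩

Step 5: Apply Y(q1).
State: (-1/√2 + (1/√2)i)|110⟩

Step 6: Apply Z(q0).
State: (1/√2 - (1/√2)i)|110⟩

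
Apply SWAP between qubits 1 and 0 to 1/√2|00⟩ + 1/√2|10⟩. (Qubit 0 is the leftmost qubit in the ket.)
1/√2|00⟩ + 1/√2|01⟩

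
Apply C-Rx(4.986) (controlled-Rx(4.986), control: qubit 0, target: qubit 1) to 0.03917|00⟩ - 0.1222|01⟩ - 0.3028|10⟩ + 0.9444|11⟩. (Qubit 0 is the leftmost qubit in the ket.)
0.03917|00⟩ - 0.1222|01⟩ + (0.2413 - 0.5705i)|10⟩ + (-0.7526 + 0.1829i)|11⟩

C-Rx(4.986) leaves the control-|0⟩ kets |00⟩, |01⟩ unchanged and applies Rx(4.986) to qubit 1 on the control-|1⟩ pair (|10⟩, |11⟩).
Rx(4.986) = [[cos(θ/2), −i·sin(θ/2)], [−i·sin(θ/2), cos(θ/2)]]; θ = 4.986, cos(θ/2) ≈ -0.796935, sin(θ/2) ≈ 0.604065.
With a = amp(|10⟩) = -0.3028 and b = amp(|11⟩) = 0.9444:
new amp(|10⟩) = (-0.796935)·a + (-0.604065i)·b = (0.2413 - 0.5705i)
new amp(|11⟩) = (-0.604065i)·a + (-0.796935)·b = (-0.7526 + 0.1829i)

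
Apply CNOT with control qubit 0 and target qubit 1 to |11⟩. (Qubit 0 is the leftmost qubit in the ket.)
|10⟩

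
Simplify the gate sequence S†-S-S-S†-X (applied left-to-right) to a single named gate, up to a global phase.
X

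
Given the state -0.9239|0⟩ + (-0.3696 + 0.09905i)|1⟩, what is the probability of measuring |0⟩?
0.8536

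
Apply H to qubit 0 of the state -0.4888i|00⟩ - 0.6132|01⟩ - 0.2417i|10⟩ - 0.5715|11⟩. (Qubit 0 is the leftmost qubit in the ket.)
-0.5165i|00⟩ - 0.8377|01⟩ - 0.1747i|10⟩ - 0.02949|11⟩

H on qubit 0 mixes each pair of kets that differ only in qubit 0: amplitudes (a, b) of (|…0…⟩, |…1…⟩) become ((a + b)/√2, (a − b)/√2). Kets absent from the input have amplitude 0.
(|00⟩, |10⟩): (a, b) = (-0.4888i, -0.2417i) → (-0.5165i, -0.1747i)
(|01⟩, |11⟩): (a, b) = (-0.6132, -0.5715) → (-0.8377, -0.02949)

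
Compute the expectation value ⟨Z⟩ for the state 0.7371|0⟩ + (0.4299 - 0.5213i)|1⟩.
0.08675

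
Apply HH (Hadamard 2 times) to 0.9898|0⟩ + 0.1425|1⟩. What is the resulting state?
0.9898|0⟩ + 0.1425|1⟩

H² = I, so an even number of Hadamards cancels: H^2 = I and the state is unchanged.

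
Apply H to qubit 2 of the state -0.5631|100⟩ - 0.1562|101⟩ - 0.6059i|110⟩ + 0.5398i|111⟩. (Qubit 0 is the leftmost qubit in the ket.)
-0.5086|100⟩ - 0.2877|101⟩ - 0.04674i|110⟩ - 0.8101i|111⟩

H on qubit 2 mixes each pair of kets that differ only in qubit 2: amplitudes (a, b) of (|…0…⟩, |…1…⟩) become ((a + b)/√2, (a − b)/√2). Kets absent from the input have amplitude 0.
(|100⟩, |101⟩): (a, b) = (-0.5631, -0.1562) → (-0.5086, -0.2877)
(|110⟩, |111⟩): (a, b) = (-0.6059i, 0.5398i) → (-0.04674i, -0.8101i)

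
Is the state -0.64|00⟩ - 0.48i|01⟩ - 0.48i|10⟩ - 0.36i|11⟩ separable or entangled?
Entangled

Writing the state as a|00⟩ + b|01⟩ + c|10⟩ + d|11⟩, it is a product state iff ad − bc = 0.
Here (a, b, c, d) = (-0.64, -0.48i, -0.48i, -0.36i): ad − bc = (-0.64)(-0.36i) − (-0.48i)(-0.48i) = (0.2304 + 0.2304i) ≠ 0, so the state is entangled.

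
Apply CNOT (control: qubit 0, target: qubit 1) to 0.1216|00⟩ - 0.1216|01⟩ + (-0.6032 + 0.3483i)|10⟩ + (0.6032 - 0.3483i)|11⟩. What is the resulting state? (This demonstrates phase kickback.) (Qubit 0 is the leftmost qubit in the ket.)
0.1216|00⟩ - 0.1216|01⟩ + (0.6032 - 0.3483i)|10⟩ + (-0.6032 + 0.3483i)|11⟩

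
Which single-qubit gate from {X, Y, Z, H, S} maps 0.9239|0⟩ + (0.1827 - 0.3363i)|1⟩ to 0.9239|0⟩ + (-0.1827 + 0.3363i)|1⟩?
Z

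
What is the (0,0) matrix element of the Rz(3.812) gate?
(-0.329 - 0.9443i)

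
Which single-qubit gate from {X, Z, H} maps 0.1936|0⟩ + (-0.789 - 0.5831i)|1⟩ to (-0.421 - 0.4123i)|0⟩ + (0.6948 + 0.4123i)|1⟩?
H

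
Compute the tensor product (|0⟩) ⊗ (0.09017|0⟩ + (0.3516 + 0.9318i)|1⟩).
0.09017|00⟩ + (0.3516 + 0.9318i)|01⟩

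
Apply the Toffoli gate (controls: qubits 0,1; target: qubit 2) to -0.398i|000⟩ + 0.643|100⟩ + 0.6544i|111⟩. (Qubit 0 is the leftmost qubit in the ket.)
-0.398i|000⟩ + 0.643|100⟩ + 0.6544i|110⟩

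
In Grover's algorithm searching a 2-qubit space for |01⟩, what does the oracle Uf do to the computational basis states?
Uf|x⟩ = -|x⟩ if x = 01, else |x⟩ (phase flip on target)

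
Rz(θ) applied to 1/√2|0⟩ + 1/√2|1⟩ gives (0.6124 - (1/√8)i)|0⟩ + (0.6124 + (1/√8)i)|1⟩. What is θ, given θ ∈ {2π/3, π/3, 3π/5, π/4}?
π/3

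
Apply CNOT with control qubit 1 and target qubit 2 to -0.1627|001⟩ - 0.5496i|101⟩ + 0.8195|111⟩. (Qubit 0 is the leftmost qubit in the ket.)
-0.1627|001⟩ - 0.5496i|101⟩ + 0.8195|110⟩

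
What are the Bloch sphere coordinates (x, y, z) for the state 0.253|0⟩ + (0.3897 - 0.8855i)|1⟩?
(0.1972, -0.4481, -0.872)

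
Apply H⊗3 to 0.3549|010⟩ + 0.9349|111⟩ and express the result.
0.456|000⟩ - 0.2051|001⟩ - 0.456|010⟩ + 0.2051|011⟩ - 0.2051|100⟩ + 0.456|101⟩ + 0.2051|110⟩ - 0.456|111⟩

H⊗3 gives amp(|y⟩) = (1/2√2) Σ_x (−1)^(x·y) amp(|x⟩), where x·y is the number of positions in which both x and y have a 1.
|000⟩: (0.3549 + 0.9349)/(2√2) = 0.456
|001⟩: (0.3549 - 0.9349)/(2√2) = -0.2051
|010⟩: (-0.3549 - 0.9349)/(2√2) = -0.456
|011⟩: (-0.3549 + 0.9349)/(2√2) = 0.2051
|100⟩: (0.3549 - 0.9349)/(2√2) = -0.2051
|101⟩: (0.3549 + 0.9349)/(2√2) = 0.456
|110⟩: (-0.3549 + 0.9349)/(2√2) = 0.2051
|111⟩: (-0.3549 - 0.9349)/(2√2) = -0.456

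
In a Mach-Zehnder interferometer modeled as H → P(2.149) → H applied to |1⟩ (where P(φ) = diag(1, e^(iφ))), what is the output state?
(0.7733 - 0.4187i)|0⟩ + (0.2267 + 0.4187i)|1⟩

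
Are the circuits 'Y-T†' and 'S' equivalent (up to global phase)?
No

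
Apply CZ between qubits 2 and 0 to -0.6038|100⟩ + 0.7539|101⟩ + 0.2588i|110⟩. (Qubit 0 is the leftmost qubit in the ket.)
-0.6038|100⟩ - 0.7539|101⟩ + 0.2588i|110⟩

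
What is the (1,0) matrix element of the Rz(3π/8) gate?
0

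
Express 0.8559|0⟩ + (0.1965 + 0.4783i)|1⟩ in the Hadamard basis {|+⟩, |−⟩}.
(0.7442 + 0.3382i)|+⟩ + (0.4663 - 0.3382i)|−⟩

With |ψ⟩ = α|0⟩ + β|1⟩, the Hadamard-basis coefficients are ⟨+|ψ⟩ = (α + β)/√2 and ⟨−|ψ⟩ = (α − β)/√2.
Here α = 0.8559, β = (0.1965 + 0.4783i): (α + β)/√2 = (0.7442 + 0.3382i), (α − β)/√2 = (0.4663 - 0.3382i).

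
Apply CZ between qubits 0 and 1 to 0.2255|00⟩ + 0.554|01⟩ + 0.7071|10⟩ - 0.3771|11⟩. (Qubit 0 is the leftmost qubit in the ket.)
0.2255|00⟩ + 0.554|01⟩ + 0.7071|10⟩ + 0.3771|11⟩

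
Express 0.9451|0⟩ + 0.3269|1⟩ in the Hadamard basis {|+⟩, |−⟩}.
0.8994|+⟩ + 0.4371|−⟩

With |ψ⟩ = α|0⟩ + β|1⟩, the Hadamard-basis coefficients are ⟨+|ψ⟩ = (α + β)/√2 and ⟨−|ψ⟩ = (α − β)/√2.
Here α = 0.9451, β = 0.3269: (α + β)/√2 = 0.8994, (α − β)/√2 = 0.4371.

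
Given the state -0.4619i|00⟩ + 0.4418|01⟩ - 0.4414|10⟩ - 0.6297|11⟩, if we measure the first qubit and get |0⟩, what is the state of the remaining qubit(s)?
-0.7227i|0⟩ + 0.6912|1⟩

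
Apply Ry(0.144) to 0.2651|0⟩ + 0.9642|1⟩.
0.1951|0⟩ + 0.9808|1⟩

Ry(0.144) = [[cos(θ/2), −sin(θ/2)], [sin(θ/2), cos(θ/2)]]; θ = 0.144, cos(θ/2) ≈ 0.997409, sin(θ/2) ≈ 0.0719378.
With a = amp(|0⟩) = 0.2651 and b = amp(|1⟩) = 0.9642:
new amp(|0⟩) = (0.997409)·a + (-0.0719378)·b = 0.1951
new amp(|1⟩) = (0.0719378)·a + (0.997409)·b = 0.9808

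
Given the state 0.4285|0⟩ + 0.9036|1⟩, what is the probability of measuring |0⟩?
0.1836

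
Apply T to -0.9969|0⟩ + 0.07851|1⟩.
-0.9969|0⟩ + (0.05551 + 0.05551i)|1⟩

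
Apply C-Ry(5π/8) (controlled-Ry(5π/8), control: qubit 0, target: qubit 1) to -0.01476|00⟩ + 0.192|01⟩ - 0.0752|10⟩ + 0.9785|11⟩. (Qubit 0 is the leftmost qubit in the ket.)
-0.01476|00⟩ + 0.192|01⟩ - 0.8554|10⟩ + 0.4811|11⟩

C-Ry(5π/8) leaves the control-|0⟩ kets |00⟩, |01⟩ unchanged and applies Ry(5π/8) to qubit 1 on the control-|1⟩ pair (|10⟩, |11⟩).
Ry(5π/8) = [[cos(θ/2), −sin(θ/2)], [sin(θ/2), cos(θ/2)]]; θ = 5π/8, cos(θ/2) ≈ 0.55557, sin(θ/2) ≈ 0.83147.
With a = amp(|10⟩) = -0.0752 and b = amp(|11⟩) = 0.9785:
new amp(|10⟩) = (0.55557)·a + (-0.83147)·b = -0.8554
new amp(|11⟩) = (0.83147)·a + (0.55557)·b = 0.4811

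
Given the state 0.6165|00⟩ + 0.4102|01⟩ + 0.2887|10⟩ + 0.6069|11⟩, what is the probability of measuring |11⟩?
0.3683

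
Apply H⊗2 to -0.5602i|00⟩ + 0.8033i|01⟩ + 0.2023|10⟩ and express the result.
(0.1012 + 0.1216i)|00⟩ + (0.1012 - 0.6818i)|01⟩ + (-0.1012 + 0.1216i)|10⟩ + (-0.1012 - 0.6818i)|11⟩

H⊗2 gives amp(|y⟩) = (1/2) Σ_x (−1)^(x·y) amp(|x⟩), where x·y is the number of positions in which both x and y have a 1.
|00⟩: (-0.5602i + 0.8033i + 0.2023)/2 = (0.1012 + 0.1216i)
|01⟩: (-0.5602i - 0.8033i + 0.2023)/2 = (0.1012 - 0.6818i)
|10⟩: (-0.5602i + 0.8033i - 0.2023)/2 = (-0.1012 + 0.1216i)
|11⟩: (-0.5602i - 0.8033i - 0.2023)/2 = (-0.1012 - 0.6818i)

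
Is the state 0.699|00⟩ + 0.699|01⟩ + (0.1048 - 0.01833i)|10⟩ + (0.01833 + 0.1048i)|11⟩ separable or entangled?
Entangled

Writing the state as a|00⟩ + b|01⟩ + c|10⟩ + d|11⟩, it is a product state iff ad − bc = 0.
Here (a, b, c, d) = (0.699, 0.699, (0.1048 - 0.01833i), (0.01833 + 0.1048i)): ad − bc = (0.699)(0.01833 + 0.1048i) − (0.699)(0.1048 - 0.01833i) = (-0.06044 + 0.08607i) ≠ 0, so the state is entangled.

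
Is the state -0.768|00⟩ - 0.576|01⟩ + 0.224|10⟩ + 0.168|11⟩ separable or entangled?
Separable

Writing the state as a|00⟩ + b|01⟩ + c|10⟩ + d|11⟩, it is a product state iff ad − bc = 0.
Here (a, b, c, d) = (-0.768, -0.576, 0.224, 0.168): ad − bc = (-0.768)(0.168) − (-0.576)(0.224) = 0, so the state is separable.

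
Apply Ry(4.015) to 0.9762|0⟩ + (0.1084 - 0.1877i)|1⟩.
(-0.5111 + 0.1701i)|0⟩ + (0.8387 + 0.07939i)|1⟩

Ry(4.015) = [[cos(θ/2), −sin(θ/2)], [sin(θ/2), cos(θ/2)]]; θ = 4.015, cos(θ/2) ≈ -0.422955, sin(θ/2) ≈ 0.906151.
With a = amp(|0⟩) = 0.9762 and b = amp(|1⟩) = (0.1084 - 0.1877i):
new amp(|0⟩) = (-0.422955)·a + (-0.906151)·b = (-0.5111 + 0.1701i)
new amp(|1⟩) = (0.906151)·a + (-0.422955)·b = (0.8387 + 0.07939i)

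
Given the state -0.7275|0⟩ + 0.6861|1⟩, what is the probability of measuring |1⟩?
0.4707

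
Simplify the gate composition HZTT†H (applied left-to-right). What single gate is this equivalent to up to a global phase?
X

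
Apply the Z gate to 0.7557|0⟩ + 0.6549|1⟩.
0.7557|0⟩ - 0.6549|1⟩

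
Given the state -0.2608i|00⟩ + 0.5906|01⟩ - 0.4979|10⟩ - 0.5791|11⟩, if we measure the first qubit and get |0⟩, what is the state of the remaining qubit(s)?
-0.404i|0⟩ + 0.9148|1⟩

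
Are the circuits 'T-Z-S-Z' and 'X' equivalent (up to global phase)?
No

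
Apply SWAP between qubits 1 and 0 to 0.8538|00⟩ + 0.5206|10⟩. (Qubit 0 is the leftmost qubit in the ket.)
0.8538|00⟩ + 0.5206|01⟩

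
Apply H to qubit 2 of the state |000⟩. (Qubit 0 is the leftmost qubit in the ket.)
1/√2|000⟩ + 1/√2|001⟩

H on qubit 2 mixes each pair of kets that differ only in qubit 2: amplitudes (a, b) of (|…0…⟩, |…1…⟩) become ((a + b)/√2, (a − b)/√2). Kets absent from the input have amplitude 0.
(|000⟩, |001⟩): (a, b) = (1, 0) → (1/√2, 1/√2)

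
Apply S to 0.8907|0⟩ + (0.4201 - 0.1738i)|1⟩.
0.8907|0⟩ + (0.1738 + 0.4201i)|1⟩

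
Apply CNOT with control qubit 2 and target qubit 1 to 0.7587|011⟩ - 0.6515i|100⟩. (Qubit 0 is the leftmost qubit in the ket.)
0.7587|001⟩ - 0.6515i|100⟩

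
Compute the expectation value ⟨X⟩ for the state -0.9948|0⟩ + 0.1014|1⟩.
-0.2017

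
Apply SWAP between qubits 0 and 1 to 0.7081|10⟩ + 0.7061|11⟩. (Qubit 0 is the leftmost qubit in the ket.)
0.7081|01⟩ + 0.7061|11⟩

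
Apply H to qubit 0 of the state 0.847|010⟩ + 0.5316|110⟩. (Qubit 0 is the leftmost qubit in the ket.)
0.9748|010⟩ + 0.223|110⟩

H on qubit 0 mixes each pair of kets that differ only in qubit 0: amplitudes (a, b) of (|…0…⟩, |…1…⟩) become ((a + b)/√2, (a − b)/√2). Kets absent from the input have amplitude 0.
(|010⟩, |110⟩): (a, b) = (0.847, 0.5316) → (0.9748, 0.223)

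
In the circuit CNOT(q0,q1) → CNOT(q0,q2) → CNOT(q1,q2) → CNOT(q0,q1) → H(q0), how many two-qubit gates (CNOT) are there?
4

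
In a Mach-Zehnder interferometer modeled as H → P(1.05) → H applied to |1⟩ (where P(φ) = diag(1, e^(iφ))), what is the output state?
(0.2512 - 0.4337i)|0⟩ + (0.7488 + 0.4337i)|1⟩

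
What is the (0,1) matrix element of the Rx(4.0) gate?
-0.9093i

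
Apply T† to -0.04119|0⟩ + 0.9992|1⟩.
-0.04119|0⟩ + (0.7065 - 0.7065i)|1⟩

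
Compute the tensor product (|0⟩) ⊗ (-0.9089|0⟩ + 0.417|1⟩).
-0.9089|00⟩ + 0.417|01⟩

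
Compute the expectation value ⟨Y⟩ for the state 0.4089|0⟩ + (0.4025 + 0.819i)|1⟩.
0.6698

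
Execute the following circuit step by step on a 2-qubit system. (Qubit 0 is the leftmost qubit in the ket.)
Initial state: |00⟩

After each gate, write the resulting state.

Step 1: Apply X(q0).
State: |10⟩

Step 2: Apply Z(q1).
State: |10⟩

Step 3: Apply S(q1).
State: |10⟩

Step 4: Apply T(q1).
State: |10⟩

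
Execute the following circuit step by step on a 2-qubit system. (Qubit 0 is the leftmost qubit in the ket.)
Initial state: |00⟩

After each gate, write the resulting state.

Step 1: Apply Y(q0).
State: i|10⟩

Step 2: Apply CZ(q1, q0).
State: i|10⟩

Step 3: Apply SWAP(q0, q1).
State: i|01⟩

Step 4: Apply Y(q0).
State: -|11⟩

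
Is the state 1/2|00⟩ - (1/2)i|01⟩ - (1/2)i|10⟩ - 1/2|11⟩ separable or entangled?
Separable

Writing the state as a|00⟩ + b|01⟩ + c|10⟩ + d|11⟩, it is a product state iff ad − bc = 0.
Here (a, b, c, d) = (1/2, -(1/2)i, -(1/2)i, -1/2): ad − bc = (1/2)(-1/2) − (-(1/2)i)(-(1/2)i) = 0, so the state is separable.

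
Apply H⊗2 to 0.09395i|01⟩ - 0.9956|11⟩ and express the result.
(-0.4978 + 0.04698i)|00⟩ + (0.4978 - 0.04698i)|01⟩ + (0.4978 + 0.04698i)|10⟩ + (-0.4978 - 0.04698i)|11⟩

H⊗2 gives amp(|y⟩) = (1/2) Σ_x (−1)^(x·y) amp(|x⟩), where x·y is the number of positions in which both x and y have a 1.
|00⟩: (0.09395i - 0.9956)/2 = (-0.4978 + 0.04698i)
|01⟩: (-0.09395i + 0.9956)/2 = (0.4978 - 0.04698i)
|10⟩: (0.09395i + 0.9956)/2 = (0.4978 + 0.04698i)
|11⟩: (-0.09395i - 0.9956)/2 = (-0.4978 - 0.04698i)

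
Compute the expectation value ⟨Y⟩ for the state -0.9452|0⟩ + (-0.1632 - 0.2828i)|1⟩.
0.5346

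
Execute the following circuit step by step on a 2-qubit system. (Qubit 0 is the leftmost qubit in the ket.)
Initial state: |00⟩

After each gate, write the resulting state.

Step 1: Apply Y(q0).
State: i|10⟩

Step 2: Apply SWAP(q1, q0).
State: i|01⟩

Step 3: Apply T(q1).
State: (-1/√2 + (1/√2)i)|01⟩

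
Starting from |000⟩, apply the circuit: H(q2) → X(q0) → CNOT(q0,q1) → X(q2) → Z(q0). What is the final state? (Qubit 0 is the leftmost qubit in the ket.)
-1/√2|110⟩ - 1/√2|111⟩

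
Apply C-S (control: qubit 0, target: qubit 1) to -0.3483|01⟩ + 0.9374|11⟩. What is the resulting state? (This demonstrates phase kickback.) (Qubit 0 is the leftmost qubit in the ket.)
-0.3483|01⟩ + 0.9374i|11⟩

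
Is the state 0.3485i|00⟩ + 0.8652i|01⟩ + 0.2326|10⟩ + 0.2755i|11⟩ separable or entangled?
Entangled

Writing the state as a|00⟩ + b|01⟩ + c|10⟩ + d|11⟩, it is a product state iff ad − bc = 0.
Here (a, b, c, d) = (0.3485i, 0.8652i, 0.2326, 0.2755i): ad − bc = (0.3485i)(0.2755i) − (0.8652i)(0.2326) = (-0.09601 - 0.2012i) ≠ 0, so the state is entangled.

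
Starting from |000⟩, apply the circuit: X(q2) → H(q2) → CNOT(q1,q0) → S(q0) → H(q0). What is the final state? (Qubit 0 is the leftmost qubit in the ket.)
1/2|000⟩ - 1/2|001⟩ + 1/2|100⟩ - 1/2|101⟩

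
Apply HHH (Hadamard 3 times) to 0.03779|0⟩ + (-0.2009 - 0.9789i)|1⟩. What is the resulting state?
(-0.1153 - 0.6922i)|0⟩ + (0.1688 + 0.6922i)|1⟩

H² = I, so H^3 = H: a single Hadamard. With (a, b) = (0.03779, (-0.2009 - 0.9789i)), H gives ((a + b)/√2, (a − b)/√2) = ((-0.1153 - 0.6922i), (0.1688 + 0.6922i)).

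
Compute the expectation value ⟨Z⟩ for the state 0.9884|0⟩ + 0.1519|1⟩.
0.9539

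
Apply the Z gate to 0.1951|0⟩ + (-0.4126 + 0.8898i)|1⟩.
0.1951|0⟩ + (0.4126 - 0.8898i)|1⟩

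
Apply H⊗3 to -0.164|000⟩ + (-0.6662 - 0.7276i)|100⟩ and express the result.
(-0.2935 - 0.2572i)|000⟩ + (-0.2935 - 0.2572i)|001⟩ + (-0.2935 - 0.2572i)|010⟩ + (-0.2935 - 0.2572i)|011⟩ + (0.1776 + 0.2572i)|100⟩ + (0.1776 + 0.2572i)|101⟩ + (0.1776 + 0.2572i)|110⟩ + (0.1776 + 0.2572i)|111⟩

H⊗3 gives amp(|y⟩) = (1/2√2) Σ_x (−1)^(x·y) amp(|x⟩), where x·y is the number of positions in which both x and y have a 1.
|000⟩: (-0.164 + (-0.6662 - 0.7276i))/(2√2) = (-0.2935 - 0.2572i)
|001⟩: (-0.164 + (-0.6662 - 0.7276i))/(2√2) = (-0.2935 - 0.2572i)
|010⟩: (-0.164 + (-0.6662 - 0.7276i))/(2√2) = (-0.2935 - 0.2572i)
|011⟩: (-0.164 + (-0.6662 - 0.7276i))/(2√2) = (-0.2935 - 0.2572i)
|100⟩: (-0.164 - (-0.6662 - 0.7276i))/(2√2) = (0.1776 + 0.2572i)
|101⟩: (-0.164 - (-0.6662 - 0.7276i))/(2√2) = (0.1776 + 0.2572i)
|110⟩: (-0.164 - (-0.6662 - 0.7276i))/(2√2) = (0.1776 + 0.2572i)
|111⟩: (-0.164 - (-0.6662 - 0.7276i))/(2√2) = (0.1776 + 0.2572i)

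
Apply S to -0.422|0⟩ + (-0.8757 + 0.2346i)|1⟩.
-0.422|0⟩ + (-0.2346 - 0.8757i)|1⟩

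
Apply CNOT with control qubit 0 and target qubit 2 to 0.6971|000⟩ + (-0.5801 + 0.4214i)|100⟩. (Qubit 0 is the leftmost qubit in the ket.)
0.6971|000⟩ + (-0.5801 + 0.4214i)|101⟩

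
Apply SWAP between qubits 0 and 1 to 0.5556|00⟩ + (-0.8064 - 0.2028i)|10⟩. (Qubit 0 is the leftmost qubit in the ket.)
0.5556|00⟩ + (-0.8064 - 0.2028i)|01⟩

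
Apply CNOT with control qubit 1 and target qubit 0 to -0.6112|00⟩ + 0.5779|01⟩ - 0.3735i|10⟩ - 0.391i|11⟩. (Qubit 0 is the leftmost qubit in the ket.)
-0.6112|00⟩ - 0.391i|01⟩ - 0.3735i|10⟩ + 0.5779|11⟩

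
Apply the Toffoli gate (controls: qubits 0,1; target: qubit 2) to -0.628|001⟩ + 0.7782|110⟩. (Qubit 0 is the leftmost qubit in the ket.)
-0.628|001⟩ + 0.7782|111⟩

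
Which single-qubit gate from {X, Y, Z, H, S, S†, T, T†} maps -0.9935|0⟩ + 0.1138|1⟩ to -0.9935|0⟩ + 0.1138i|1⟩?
S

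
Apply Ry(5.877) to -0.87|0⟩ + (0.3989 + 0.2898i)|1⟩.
(0.7717 - 0.05845i)|0⟩ + (-0.5662 - 0.2838i)|1⟩

Ry(5.877) = [[cos(θ/2), −sin(θ/2)], [sin(θ/2), cos(θ/2)]]; θ = 5.877, cos(θ/2) ≈ -0.979447, sin(θ/2) ≈ 0.201699.
With a = amp(|0⟩) = -0.87 and b = amp(|1⟩) = (0.3989 + 0.2898i):
new amp(|0⟩) = (-0.979447)·a + (-0.201699)·b = (0.7717 - 0.05845i)
new amp(|1⟩) = (0.201699)·a + (-0.979447)·b = (-0.5662 - 0.2838i)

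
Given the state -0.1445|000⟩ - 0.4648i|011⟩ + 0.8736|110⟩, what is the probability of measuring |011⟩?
0.216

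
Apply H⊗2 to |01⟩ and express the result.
1/2|00⟩ - 1/2|01⟩ + 1/2|10⟩ - 1/2|11⟩

H⊗2 gives amp(|y⟩) = (1/2) Σ_x (−1)^(x·y) amp(|x⟩), where x·y is the number of positions in which both x and y have a 1.
|00⟩: (1)/2 = 1/2
|01⟩: (-1)/2 = -1/2
|10⟩: (1)/2 = 1/2
|11⟩: (-1)/2 = -1/2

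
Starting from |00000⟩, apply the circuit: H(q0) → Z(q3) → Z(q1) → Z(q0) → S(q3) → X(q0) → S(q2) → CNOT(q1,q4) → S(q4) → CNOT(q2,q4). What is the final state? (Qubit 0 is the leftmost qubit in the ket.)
-1/√2|00000⟩ + 1/√2|10000⟩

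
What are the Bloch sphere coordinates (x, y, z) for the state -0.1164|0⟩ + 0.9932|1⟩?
(-0.2312, 0, -0.9729)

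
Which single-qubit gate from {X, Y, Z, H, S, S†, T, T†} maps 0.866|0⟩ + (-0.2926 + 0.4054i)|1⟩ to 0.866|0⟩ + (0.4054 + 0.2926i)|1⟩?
S†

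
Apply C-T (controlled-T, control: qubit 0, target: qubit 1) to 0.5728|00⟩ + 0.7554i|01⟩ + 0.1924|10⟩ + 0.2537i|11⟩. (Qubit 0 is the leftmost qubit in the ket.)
0.5728|00⟩ + 0.7554i|01⟩ + 0.1924|10⟩ + (-0.1794 + 0.1794i)|11⟩

C-T leaves the control-|0⟩ kets |00⟩, |01⟩ unchanged and applies T to qubit 1 on the control-|1⟩ pair (|10⟩, |11⟩).
T = [[1, 0], [0, (1/√2 + (1/√2)i)]].
With a = amp(|10⟩) = 0.1924 and b = amp(|11⟩) = 0.2537i:
new amp(|10⟩) = (1)·a = 0.1924
new amp(|11⟩) = (1/√2 + (1/√2)i)·b = (-0.1794 + 0.1794i)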